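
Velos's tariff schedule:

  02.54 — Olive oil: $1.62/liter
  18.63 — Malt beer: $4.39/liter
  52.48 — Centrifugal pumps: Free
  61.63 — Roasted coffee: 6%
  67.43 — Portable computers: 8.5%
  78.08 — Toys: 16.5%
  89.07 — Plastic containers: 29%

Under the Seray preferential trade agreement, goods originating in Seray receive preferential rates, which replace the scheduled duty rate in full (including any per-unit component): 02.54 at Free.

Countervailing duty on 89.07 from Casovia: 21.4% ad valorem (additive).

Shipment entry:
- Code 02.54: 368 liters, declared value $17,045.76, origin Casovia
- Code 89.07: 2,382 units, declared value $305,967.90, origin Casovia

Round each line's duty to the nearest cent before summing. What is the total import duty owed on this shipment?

Line 1 (02.54, Casovia, 368 liters, $17,045.76):
Base rate for 02.54 is $1.62/liter.
02.54 has an FTA preferential rate, but origin Casovia is not Seray; base rate stands.
Duty = 368 × $1.62 = $596.16.
Line 2 (89.07, Casovia, 2,382 units, $305,967.90):
Base rate for 89.07 is 29%.
Additional duty on 89.07 from Casovia: +21.4%. Applied ad valorem rate: 29% + 21.4% = 50.4%.
Duty = $305,967.90 × 50.4% = $154,207.82.
Total = $596.16 + $154,207.82 = $154,803.98.

$154,803.98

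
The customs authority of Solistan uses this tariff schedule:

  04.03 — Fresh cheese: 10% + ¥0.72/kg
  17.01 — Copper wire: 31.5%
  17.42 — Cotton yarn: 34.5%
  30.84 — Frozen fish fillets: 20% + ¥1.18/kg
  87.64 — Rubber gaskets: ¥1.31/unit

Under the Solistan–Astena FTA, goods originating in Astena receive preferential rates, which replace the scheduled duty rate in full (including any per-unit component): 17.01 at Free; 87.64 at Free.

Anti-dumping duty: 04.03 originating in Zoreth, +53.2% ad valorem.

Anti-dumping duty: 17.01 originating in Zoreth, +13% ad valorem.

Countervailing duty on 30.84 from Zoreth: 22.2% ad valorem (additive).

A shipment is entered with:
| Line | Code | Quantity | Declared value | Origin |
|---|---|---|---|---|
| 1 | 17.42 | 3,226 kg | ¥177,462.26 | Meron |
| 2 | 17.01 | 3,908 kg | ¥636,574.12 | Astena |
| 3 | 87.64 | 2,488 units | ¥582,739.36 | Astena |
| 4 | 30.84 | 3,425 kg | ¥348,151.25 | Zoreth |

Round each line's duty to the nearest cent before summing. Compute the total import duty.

¥212,185.81

Line 1 (17.42, Meron, 3,226 kg, ¥177,462.26):
Base rate for 17.42 is 34.5%.
Duty = ¥177,462.26 × 34.5% = ¥61,224.48.
Line 2 (17.01, Astena, 3,908 kg, ¥636,574.12):
Base rate for 17.01 is 31.5%.
Origin Astena qualifies under the Solistan–Astena agreement and 17.01 is covered: preferential rate Free applies instead.
The additional-duty order on 17.01 targets Zoreth, not Astena; it does not apply.
Duty = ¥636,574.12 × 0% = ¥0.00.
Line 3 (87.64, Astena, 2,488 units, ¥582,739.36):
Base rate for 87.64 is ¥1.31/unit.
Origin Astena qualifies under the Solistan–Astena agreement and 87.64 is covered: preferential rate Free applies instead.
Duty = ¥582,739.36 × 0% = ¥0.00.
Line 4 (30.84, Zoreth, 3,425 kg, ¥348,151.25):
Base rate for 30.84 is 20% + ¥1.18/kg.
Additional duty on 30.84 from Zoreth: +22.2%. Applied ad valorem rate: 20% + 22.2% = 42.2%.
Duty = ¥348,151.25 × 42.2% + 3,425 × ¥1.18 = ¥150,961.33.
Total = ¥61,224.48 + ¥0.00 + ¥0.00 + ¥150,961.33 = ¥212,185.81.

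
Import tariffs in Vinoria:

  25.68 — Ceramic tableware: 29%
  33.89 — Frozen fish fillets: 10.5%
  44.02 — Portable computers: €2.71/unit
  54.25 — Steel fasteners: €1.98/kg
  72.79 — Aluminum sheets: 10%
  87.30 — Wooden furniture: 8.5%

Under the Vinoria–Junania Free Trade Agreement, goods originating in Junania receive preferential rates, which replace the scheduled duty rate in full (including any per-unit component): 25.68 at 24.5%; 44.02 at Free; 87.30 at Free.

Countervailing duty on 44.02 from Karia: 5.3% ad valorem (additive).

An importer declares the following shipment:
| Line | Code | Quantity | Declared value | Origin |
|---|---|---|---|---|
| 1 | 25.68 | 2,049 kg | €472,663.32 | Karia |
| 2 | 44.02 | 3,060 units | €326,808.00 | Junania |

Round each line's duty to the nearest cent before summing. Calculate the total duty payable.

€137,072.36

Line 1 (25.68, Karia, 2,049 kg, €472,663.32):
Base rate for 25.68 is 29%.
25.68 has an FTA preferential rate, but origin Karia is not Junania; base rate stands.
Duty = €472,663.32 × 29% = €137,072.36.
Line 2 (44.02, Junania, 3,060 units, €326,808.00):
Base rate for 44.02 is €2.71/unit.
Origin Junania qualifies under the Vinoria–Junania agreement and 44.02 is covered: preferential rate Free applies instead.
The additional-duty order on 44.02 targets Karia, not Junania; it does not apply.
Duty = €326,808.00 × 0% = €0.00.
Total = €137,072.36 + €0.00 = €137,072.36.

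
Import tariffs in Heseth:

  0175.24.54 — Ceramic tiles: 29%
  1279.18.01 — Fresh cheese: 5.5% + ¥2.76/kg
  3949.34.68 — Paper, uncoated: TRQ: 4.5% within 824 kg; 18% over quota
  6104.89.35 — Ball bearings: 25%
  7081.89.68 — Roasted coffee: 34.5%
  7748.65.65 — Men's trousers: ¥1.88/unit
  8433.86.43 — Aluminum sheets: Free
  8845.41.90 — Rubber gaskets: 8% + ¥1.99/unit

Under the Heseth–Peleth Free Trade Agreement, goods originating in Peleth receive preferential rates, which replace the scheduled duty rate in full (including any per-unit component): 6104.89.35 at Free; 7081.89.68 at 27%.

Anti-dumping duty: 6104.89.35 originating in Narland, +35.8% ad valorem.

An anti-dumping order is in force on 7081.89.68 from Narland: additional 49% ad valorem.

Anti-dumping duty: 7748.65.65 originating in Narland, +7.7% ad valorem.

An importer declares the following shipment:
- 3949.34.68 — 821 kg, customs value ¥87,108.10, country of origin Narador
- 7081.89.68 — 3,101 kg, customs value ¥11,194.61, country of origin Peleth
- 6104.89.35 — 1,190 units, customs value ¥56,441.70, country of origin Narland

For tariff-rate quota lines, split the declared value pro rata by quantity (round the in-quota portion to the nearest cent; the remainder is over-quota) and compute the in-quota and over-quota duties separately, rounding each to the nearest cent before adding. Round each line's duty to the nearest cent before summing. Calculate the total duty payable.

¥41,258.95

Line 1 (3949.34.68, Narador, 821 kg, ¥87,108.10):
Code 3949.34.68 is under a tariff-rate quota (threshold 824 kg). Quantity 821 kg is within the quota, so the in-quota rate 4.5% applies to the full value.
Duty = ¥87,108.10 × 4.5% = ¥3,919.86.
Line 2 (7081.89.68, Peleth, 3,101 kg, ¥11,194.61):
Base rate for 7081.89.68 is 34.5%.
Origin Peleth qualifies under the Heseth–Peleth agreement and 7081.89.68 is covered: preferential rate 27% applies instead.
The additional-duty order on 7081.89.68 targets Narland, not Peleth; it does not apply.
Duty = ¥11,194.61 × 27% = ¥3,022.54.
Line 3 (6104.89.35, Narland, 1,190 units, ¥56,441.70):
Base rate for 6104.89.35 is 25%.
6104.89.35 has an FTA preferential rate, but origin Narland is not Peleth; base rate stands.
Additional duty on 6104.89.35 from Narland: +35.8%. Applied ad valorem rate: 25% + 35.8% = 60.8%.
Duty = ¥56,441.70 × 60.8% = ¥34,316.55.
Total = ¥3,919.86 + ¥3,022.54 + ¥34,316.55 = ¥41,258.95.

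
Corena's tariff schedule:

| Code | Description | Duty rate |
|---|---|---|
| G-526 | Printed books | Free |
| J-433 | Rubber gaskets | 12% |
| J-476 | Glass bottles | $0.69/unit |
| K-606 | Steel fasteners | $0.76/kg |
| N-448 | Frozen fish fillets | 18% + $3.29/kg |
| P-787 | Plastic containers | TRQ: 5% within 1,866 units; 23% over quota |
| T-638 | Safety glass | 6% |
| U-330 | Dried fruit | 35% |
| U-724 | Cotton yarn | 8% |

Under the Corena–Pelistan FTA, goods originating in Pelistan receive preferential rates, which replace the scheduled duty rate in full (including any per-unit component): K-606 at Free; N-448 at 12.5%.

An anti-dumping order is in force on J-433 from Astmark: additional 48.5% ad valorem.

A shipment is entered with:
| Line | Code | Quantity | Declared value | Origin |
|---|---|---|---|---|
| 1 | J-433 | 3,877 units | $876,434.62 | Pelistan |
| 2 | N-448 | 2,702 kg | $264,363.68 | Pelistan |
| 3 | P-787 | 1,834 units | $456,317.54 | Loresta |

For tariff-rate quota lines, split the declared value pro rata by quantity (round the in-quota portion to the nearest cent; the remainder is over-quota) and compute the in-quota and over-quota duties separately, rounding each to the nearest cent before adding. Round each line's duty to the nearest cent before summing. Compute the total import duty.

$161,033.49

Line 1 (J-433, Pelistan, 3,877 units, $876,434.62):
Base rate for J-433 is 12%.
Origin Pelistan is the FTA partner but J-433 is not on the preference list; base rate stands.
The additional-duty order on J-433 targets Astmark, not Pelistan; it does not apply.
Duty = $876,434.62 × 12% = $105,172.15.
Line 2 (N-448, Pelistan, 2,702 kg, $264,363.68):
Base rate for N-448 is 18% + $3.29/kg.
Origin Pelistan qualifies under the Corena–Pelistan agreement and N-448 is covered: preferential rate 12.5% applies instead.
Duty = $264,363.68 × 12.5% = $33,045.46.
Line 3 (P-787, Loresta, 1,834 units, $456,317.54):
Code P-787 is under a tariff-rate quota (threshold 1,866 units). Quantity 1,834 units is within the quota, so the in-quota rate 5% applies to the full value.
Duty = $456,317.54 × 5% = $22,815.88.
Total = $105,172.15 + $33,045.46 + $22,815.88 = $161,033.49.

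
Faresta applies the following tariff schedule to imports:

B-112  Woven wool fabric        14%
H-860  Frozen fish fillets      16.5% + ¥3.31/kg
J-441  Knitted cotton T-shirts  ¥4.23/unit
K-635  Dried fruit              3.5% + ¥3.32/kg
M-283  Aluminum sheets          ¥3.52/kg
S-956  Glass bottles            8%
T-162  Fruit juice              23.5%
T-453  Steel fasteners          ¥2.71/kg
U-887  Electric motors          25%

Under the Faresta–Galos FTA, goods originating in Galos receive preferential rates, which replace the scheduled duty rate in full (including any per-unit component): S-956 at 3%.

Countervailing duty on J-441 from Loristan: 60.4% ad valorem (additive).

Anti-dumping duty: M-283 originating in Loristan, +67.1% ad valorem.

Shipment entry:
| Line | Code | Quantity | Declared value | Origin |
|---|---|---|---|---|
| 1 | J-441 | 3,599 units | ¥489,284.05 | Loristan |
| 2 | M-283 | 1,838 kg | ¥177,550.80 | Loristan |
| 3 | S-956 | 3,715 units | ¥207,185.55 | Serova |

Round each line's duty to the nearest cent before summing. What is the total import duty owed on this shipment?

¥452,932.53

Line 1 (J-441, Loristan, 3,599 units, ¥489,284.05):
Base rate for J-441 is ¥4.23/unit.
Additional duty on J-441 from Loristan: +60.4% ad valorem. Applied ad valorem rate = 60.4%.
Duty = ¥489,284.05 × 60.4% + 3,599 × ¥4.23 = ¥310,751.34.
Line 2 (M-283, Loristan, 1,838 kg, ¥177,550.80):
Base rate for M-283 is ¥3.52/kg.
Additional duty on M-283 from Loristan: +67.1% ad valorem. Applied ad valorem rate = 67.1%.
Duty = ¥177,550.80 × 67.1% + 1,838 × ¥3.52 = ¥125,606.35.
Line 3 (S-956, Serova, 3,715 units, ¥207,185.55):
Base rate for S-956 is 8%.
S-956 has an FTA preferential rate, but origin Serova is not Galos; base rate stands.
Duty = ¥207,185.55 × 8% = ¥16,574.84.
Total = ¥310,751.34 + ¥125,606.35 + ¥16,574.84 = ¥452,932.53.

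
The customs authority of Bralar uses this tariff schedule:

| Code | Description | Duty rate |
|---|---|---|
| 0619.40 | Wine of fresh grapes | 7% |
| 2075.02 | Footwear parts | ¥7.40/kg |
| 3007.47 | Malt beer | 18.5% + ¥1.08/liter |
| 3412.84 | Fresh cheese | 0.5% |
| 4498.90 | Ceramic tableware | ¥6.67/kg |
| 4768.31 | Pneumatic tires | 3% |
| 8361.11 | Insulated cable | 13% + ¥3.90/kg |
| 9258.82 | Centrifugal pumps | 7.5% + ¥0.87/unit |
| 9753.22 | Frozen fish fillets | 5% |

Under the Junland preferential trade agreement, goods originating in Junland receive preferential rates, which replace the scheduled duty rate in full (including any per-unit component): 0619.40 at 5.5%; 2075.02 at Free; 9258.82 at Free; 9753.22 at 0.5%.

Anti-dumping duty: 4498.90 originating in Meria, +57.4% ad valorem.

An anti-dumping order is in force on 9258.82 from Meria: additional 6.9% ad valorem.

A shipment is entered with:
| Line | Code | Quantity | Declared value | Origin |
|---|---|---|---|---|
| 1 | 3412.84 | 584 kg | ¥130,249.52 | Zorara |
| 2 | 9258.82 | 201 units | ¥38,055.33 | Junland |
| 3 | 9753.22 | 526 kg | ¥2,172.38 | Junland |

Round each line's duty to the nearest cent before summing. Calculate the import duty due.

¥662.11

Line 1 (3412.84, Zorara, 584 kg, ¥130,249.52):
Base rate for 3412.84 is 0.5%.
Duty = ¥130,249.52 × 0.5% = ¥651.25.
Line 2 (9258.82, Junland, 201 units, ¥38,055.33):
Base rate for 9258.82 is 7.5% + ¥0.87/unit.
Origin Junland qualifies under the Bralar–Junland agreement and 9258.82 is covered: preferential rate Free applies instead.
The additional-duty order on 9258.82 targets Meria, not Junland; it does not apply.
Duty = ¥38,055.33 × 0% = ¥0.00.
Line 3 (9753.22, Junland, 526 kg, ¥2,172.38):
Base rate for 9753.22 is 5%.
Origin Junland qualifies under the Bralar–Junland agreement and 9753.22 is covered: preferential rate 0.5% applies instead.
Duty = ¥2,172.38 × 0.5% = ¥10.86.
Total = ¥651.25 + ¥0.00 + ¥10.86 = ¥662.11.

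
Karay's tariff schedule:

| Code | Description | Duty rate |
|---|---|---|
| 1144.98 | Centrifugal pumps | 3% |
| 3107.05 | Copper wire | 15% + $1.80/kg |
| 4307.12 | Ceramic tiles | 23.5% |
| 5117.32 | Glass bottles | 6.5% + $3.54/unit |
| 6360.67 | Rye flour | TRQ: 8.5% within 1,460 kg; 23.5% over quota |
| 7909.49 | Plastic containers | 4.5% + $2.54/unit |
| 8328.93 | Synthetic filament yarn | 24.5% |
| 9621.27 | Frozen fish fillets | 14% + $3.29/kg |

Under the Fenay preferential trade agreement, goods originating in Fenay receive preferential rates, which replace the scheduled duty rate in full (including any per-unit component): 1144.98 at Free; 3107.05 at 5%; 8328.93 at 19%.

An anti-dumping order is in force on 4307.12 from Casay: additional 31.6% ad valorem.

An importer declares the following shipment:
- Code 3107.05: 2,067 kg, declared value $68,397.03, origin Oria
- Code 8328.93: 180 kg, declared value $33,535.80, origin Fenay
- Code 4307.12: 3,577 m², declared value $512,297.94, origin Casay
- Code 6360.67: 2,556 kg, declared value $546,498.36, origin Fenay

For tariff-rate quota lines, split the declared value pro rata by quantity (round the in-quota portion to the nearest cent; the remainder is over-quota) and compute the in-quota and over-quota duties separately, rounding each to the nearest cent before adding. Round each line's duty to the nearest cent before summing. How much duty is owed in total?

Line 1 (3107.05, Oria, 2,067 kg, $68,397.03):
Base rate for 3107.05 is 15% + $1.80/kg.
3107.05 has an FTA preferential rate, but origin Oria is not Fenay; base rate stands.
Duty = $68,397.03 × 15% + 2,067 × $1.80 = $13,980.15.
Line 2 (8328.93, Fenay, 180 kg, $33,535.80):
Base rate for 8328.93 is 24.5%.
Origin Fenay qualifies under the Karay–Fenay agreement and 8328.93 is covered: preferential rate 19% applies instead.
Duty = $33,535.80 × 19% = $6,371.80.
Line 3 (4307.12, Casay, 3,577 m², $512,297.94):
Base rate for 4307.12 is 23.5%.
Additional duty on 4307.12 from Casay: +31.6%. Applied ad valorem rate: 23.5% + 31.6% = 55.1%.
Duty = $512,297.94 × 55.1% = $282,276.16.
Line 4 (6360.67, Fenay, 2,556 kg, $546,498.36):
Code 6360.67 is under a tariff-rate quota (threshold 1,460 kg). In-quota: 1,460 kg at 8.5%; over-quota: 1,096 kg at 23.5%.
Pro-rata value split: in-quota = $546,498.36 × 1,460/2,556 = $312,162.60; over-quota = $546,498.36 − $312,162.60 = $234,335.76.
In-quota duty = $312,162.60 × 8.5% = $26,533.82. Over-quota duty = $234,335.76 × 23.5% = $55,068.90.
Line duty = $26,533.82 + $55,068.90 = $81,602.72.
Total = $13,980.15 + $6,371.80 + $282,276.16 + $81,602.72 = $384,230.83.

$384,230.83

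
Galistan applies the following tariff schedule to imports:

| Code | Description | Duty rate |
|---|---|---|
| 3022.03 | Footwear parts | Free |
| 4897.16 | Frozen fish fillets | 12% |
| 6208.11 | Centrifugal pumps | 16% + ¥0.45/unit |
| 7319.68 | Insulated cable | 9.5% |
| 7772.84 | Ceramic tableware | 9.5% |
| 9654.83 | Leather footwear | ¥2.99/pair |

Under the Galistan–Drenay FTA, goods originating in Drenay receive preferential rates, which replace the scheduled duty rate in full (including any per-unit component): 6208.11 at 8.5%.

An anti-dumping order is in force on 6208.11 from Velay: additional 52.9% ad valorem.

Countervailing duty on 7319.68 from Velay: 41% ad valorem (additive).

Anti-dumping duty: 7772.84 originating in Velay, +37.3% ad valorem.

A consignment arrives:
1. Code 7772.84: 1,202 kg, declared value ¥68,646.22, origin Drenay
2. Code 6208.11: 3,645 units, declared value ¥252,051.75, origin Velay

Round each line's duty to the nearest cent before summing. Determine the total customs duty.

Line 1 (7772.84, Drenay, 1,202 kg, ¥68,646.22):
Base rate for 7772.84 is 9.5%.
Origin Drenay is the FTA partner but 7772.84 is not on the preference list; base rate stands.
The additional-duty order on 7772.84 targets Velay, not Drenay; it does not apply.
Duty = ¥68,646.22 × 9.5% = ¥6,521.39.
Line 2 (6208.11, Velay, 3,645 units, ¥252,051.75):
Base rate for 6208.11 is 16% + ¥0.45/unit.
6208.11 has an FTA preferential rate, but origin Velay is not Drenay; base rate stands.
Additional duty on 6208.11 from Velay: +52.9%. Applied ad valorem rate: 16% + 52.9% = 68.9%.
Duty = ¥252,051.75 × 68.9% + 3,645 × ¥0.45 = ¥175,303.91.
Total = ¥6,521.39 + ¥175,303.91 = ¥181,825.30.

¥181,825.30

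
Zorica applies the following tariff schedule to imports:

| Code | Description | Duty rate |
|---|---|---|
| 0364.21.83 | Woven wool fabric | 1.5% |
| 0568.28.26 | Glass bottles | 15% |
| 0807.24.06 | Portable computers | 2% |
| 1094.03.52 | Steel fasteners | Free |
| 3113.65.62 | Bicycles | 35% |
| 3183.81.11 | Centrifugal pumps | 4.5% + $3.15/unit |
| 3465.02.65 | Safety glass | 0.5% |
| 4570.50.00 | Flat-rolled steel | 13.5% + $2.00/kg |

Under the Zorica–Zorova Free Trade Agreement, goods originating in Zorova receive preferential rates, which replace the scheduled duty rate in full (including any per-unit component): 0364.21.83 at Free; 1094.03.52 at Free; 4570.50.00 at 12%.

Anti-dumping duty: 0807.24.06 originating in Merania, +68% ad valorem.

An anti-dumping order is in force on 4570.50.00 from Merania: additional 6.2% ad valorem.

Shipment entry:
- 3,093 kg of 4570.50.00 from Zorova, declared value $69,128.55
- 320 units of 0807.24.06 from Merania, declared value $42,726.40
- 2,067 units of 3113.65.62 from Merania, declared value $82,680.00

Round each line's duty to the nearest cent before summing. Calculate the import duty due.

$67,141.91

Line 1 (4570.50.00, Zorova, 3,093 kg, $69,128.55):
Base rate for 4570.50.00 is 13.5% + $2.00/kg.
Origin Zorova qualifies under the Zorica–Zorova agreement and 4570.50.00 is covered: preferential rate 12% applies instead.
The additional-duty order on 4570.50.00 targets Merania, not Zorova; it does not apply.
Duty = $69,128.55 × 12% = $8,295.43.
Line 2 (0807.24.06, Merania, 320 units, $42,726.40):
Base rate for 0807.24.06 is 2%.
Additional duty on 0807.24.06 from Merania: +68%. Applied ad valorem rate: 2% + 68% = 70%.
Duty = $42,726.40 × 70% = $29,908.48.
Line 3 (3113.65.62, Merania, 2,067 units, $82,680.00):
Base rate for 3113.65.62 is 35%.
Duty = $82,680.00 × 35% = $28,938.00.
Total = $8,295.43 + $29,908.48 + $28,938.00 = $67,141.91.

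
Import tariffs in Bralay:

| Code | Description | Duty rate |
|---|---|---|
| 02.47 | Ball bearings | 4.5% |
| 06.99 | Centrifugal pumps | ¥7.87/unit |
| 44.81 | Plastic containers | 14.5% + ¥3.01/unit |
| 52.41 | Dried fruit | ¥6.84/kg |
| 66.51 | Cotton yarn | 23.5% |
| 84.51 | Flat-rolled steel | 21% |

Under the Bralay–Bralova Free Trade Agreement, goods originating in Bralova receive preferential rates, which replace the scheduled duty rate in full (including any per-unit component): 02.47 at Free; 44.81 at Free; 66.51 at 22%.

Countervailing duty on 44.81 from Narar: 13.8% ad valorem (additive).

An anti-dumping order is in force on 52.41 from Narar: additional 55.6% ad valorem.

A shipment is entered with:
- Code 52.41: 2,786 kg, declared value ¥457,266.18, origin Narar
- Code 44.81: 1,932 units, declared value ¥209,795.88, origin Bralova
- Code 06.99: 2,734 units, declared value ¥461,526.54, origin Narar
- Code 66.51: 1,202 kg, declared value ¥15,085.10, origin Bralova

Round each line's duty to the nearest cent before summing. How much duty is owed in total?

Line 1 (52.41, Narar, 2,786 kg, ¥457,266.18):
Base rate for 52.41 is ¥6.84/kg.
Additional duty on 52.41 from Narar: +55.6% ad valorem. Applied ad valorem rate = 55.6%.
Duty = ¥457,266.18 × 55.6% + 2,786 × ¥6.84 = ¥273,296.24.
Line 2 (44.81, Bralova, 1,932 units, ¥209,795.88):
Base rate for 44.81 is 14.5% + ¥3.01/unit.
Origin Bralova qualifies under the Bralay–Bralova agreement and 44.81 is covered: preferential rate Free applies instead.
The additional-duty order on 44.81 targets Narar, not Bralova; it does not apply.
Duty = ¥209,795.88 × 0% = ¥0.00.
Line 3 (06.99, Narar, 2,734 units, ¥461,526.54):
Base rate for 06.99 is ¥7.87/unit.
Duty = 2,734 × ¥7.87 = ¥21,516.58.
Line 4 (66.51, Bralova, 1,202 kg, ¥15,085.10):
Base rate for 66.51 is 23.5%.
Origin Bralova qualifies under the Bralay–Bralova agreement and 66.51 is covered: preferential rate 22% applies instead.
Duty = ¥15,085.10 × 22% = ¥3,318.72.
Total = ¥273,296.24 + ¥0.00 + ¥21,516.58 + ¥3,318.72 = ¥298,131.54.

¥298,131.54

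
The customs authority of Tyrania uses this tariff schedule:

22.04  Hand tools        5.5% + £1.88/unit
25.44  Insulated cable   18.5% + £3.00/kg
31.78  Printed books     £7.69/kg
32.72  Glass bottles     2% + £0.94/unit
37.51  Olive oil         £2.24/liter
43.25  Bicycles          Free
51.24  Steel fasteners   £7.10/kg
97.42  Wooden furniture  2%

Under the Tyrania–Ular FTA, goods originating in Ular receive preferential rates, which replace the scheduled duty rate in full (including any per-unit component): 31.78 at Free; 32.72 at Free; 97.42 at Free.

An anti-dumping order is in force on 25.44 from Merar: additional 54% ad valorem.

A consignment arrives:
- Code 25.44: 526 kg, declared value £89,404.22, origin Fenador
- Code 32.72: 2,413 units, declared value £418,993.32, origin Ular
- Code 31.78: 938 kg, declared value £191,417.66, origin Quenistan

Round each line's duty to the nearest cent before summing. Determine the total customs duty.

Line 1 (25.44, Fenador, 526 kg, £89,404.22):
Base rate for 25.44 is 18.5% + £3.00/kg.
The additional-duty order on 25.44 targets Merar, not Fenador; it does not apply.
Duty = £89,404.22 × 18.5% + 526 × £3.00 = £18,117.78.
Line 2 (32.72, Ular, 2,413 units, £418,993.32):
Base rate for 32.72 is 2% + £0.94/unit.
Origin Ular qualifies under the Tyrania–Ular agreement and 32.72 is covered: preferential rate Free applies instead.
Duty = £418,993.32 × 0% = £0.00.
Line 3 (31.78, Quenistan, 938 kg, £191,417.66):
Base rate for 31.78 is £7.69/kg.
31.78 has an FTA preferential rate, but origin Quenistan is not Ular; base rate stands.
Duty = 938 × £7.69 = £7,213.22.
Total = £18,117.78 + £0.00 + £7,213.22 = £25,331.00.

£25,331.00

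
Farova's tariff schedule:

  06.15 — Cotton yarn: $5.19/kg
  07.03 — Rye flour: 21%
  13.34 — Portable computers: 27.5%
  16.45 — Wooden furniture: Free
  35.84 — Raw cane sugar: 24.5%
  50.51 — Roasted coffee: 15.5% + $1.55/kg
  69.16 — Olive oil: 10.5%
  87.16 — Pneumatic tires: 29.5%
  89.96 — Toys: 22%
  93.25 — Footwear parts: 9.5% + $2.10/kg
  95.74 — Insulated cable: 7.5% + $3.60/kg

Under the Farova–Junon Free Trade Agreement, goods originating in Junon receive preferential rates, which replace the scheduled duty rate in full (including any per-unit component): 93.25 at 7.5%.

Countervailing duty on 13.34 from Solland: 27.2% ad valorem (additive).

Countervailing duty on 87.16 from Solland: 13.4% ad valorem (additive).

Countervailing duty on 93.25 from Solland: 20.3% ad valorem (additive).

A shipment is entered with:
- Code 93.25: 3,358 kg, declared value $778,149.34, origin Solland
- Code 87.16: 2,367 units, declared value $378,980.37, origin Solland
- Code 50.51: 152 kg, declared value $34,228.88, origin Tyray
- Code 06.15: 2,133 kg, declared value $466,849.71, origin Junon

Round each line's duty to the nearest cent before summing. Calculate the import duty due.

Line 1 (93.25, Solland, 3,358 kg, $778,149.34):
Base rate for 93.25 is 9.5% + $2.10/kg.
93.25 has an FTA preferential rate, but origin Solland is not Junon; base rate stands.
Additional duty on 93.25 from Solland: +20.3%. Applied ad valorem rate: 9.5% + 20.3% = 29.8%.
Duty = $778,149.34 × 29.8% + 3,358 × $2.10 = $238,940.30.
Line 2 (87.16, Solland, 2,367 units, $378,980.37):
Base rate for 87.16 is 29.5%.
Additional duty on 87.16 from Solland: +13.4%. Applied ad valorem rate: 29.5% + 13.4% = 42.9%.
Duty = $378,980.37 × 42.9% = $162,582.58.
Line 3 (50.51, Tyray, 152 kg, $34,228.88):
Base rate for 50.51 is 15.5% + $1.55/kg.
Duty = $34,228.88 × 15.5% + 152 × $1.55 = $5,541.08.
Line 4 (06.15, Junon, 2,133 kg, $466,849.71):
Base rate for 06.15 is $5.19/kg.
Origin Junon is the FTA partner but 06.15 is not on the preference list; base rate stands.
Duty = 2,133 × $5.19 = $11,070.27.
Total = $238,940.30 + $162,582.58 + $5,541.08 + $11,070.27 = $418,134.23.

$418,134.23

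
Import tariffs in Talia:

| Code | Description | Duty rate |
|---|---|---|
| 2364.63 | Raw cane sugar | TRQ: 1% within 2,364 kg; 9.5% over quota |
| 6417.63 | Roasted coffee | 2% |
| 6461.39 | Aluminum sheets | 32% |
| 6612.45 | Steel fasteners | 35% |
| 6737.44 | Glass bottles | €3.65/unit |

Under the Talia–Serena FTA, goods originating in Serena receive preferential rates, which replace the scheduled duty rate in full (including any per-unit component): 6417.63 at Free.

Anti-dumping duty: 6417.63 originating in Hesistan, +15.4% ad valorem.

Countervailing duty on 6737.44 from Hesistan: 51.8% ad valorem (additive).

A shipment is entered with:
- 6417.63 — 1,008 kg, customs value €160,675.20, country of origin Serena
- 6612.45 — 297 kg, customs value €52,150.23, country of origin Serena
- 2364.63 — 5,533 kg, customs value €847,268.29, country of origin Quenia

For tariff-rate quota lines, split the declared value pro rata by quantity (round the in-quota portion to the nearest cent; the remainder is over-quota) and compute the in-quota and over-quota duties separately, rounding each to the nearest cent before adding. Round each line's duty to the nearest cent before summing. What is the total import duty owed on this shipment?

€67,973.12

Line 1 (6417.63, Serena, 1,008 kg, €160,675.20):
Base rate for 6417.63 is 2%.
Origin Serena qualifies under the Talia–Serena agreement and 6417.63 is covered: preferential rate Free applies instead.
The additional-duty order on 6417.63 targets Hesistan, not Serena; it does not apply.
Duty = €160,675.20 × 0% = €0.00.
Line 2 (6612.45, Serena, 297 kg, €52,150.23):
Base rate for 6612.45 is 35%.
Origin Serena is the FTA partner but 6612.45 is not on the preference list; base rate stands.
Duty = €52,150.23 × 35% = €18,252.58.
Line 3 (2364.63, Quenia, 5,533 kg, €847,268.29):
Code 2364.63 is under a tariff-rate quota (threshold 2,364 kg). In-quota: 2,364 kg at 1%; over-quota: 3,169 kg at 9.5%.
Pro-rata value split: in-quota = €847,268.29 × 2,364/5,533 = €361,999.32; over-quota = €847,268.29 − €361,999.32 = €485,268.97.
In-quota duty = €361,999.32 × 1% = €3,619.99. Over-quota duty = €485,268.97 × 9.5% = €46,100.55.
Line duty = €3,619.99 + €46,100.55 = €49,720.54.
Total = €0.00 + €18,252.58 + €49,720.54 = €67,973.12.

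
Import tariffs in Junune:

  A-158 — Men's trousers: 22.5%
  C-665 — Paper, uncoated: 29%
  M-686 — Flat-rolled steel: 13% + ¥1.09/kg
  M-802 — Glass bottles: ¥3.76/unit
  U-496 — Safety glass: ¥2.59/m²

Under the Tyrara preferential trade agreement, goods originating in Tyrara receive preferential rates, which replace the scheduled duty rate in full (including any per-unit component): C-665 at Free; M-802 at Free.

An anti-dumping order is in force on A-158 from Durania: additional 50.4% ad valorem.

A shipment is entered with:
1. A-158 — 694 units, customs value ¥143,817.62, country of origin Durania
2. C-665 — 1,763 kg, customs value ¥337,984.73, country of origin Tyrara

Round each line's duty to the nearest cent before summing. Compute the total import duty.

¥104,843.04

Line 1 (A-158, Durania, 694 units, ¥143,817.62):
Base rate for A-158 is 22.5%.
Additional duty on A-158 from Durania: +50.4%. Applied ad valorem rate: 22.5% + 50.4% = 72.9%.
Duty = ¥143,817.62 × 72.9% = ¥104,843.04.
Line 2 (C-665, Tyrara, 1,763 kg, ¥337,984.73):
Base rate for C-665 is 29%.
Origin Tyrara qualifies under the Junune–Tyrara agreement and C-665 is covered: preferential rate Free applies instead.
Duty = ¥337,984.73 × 0% = ¥0.00.
Total = ¥104,843.04 + ¥0.00 = ¥104,843.04.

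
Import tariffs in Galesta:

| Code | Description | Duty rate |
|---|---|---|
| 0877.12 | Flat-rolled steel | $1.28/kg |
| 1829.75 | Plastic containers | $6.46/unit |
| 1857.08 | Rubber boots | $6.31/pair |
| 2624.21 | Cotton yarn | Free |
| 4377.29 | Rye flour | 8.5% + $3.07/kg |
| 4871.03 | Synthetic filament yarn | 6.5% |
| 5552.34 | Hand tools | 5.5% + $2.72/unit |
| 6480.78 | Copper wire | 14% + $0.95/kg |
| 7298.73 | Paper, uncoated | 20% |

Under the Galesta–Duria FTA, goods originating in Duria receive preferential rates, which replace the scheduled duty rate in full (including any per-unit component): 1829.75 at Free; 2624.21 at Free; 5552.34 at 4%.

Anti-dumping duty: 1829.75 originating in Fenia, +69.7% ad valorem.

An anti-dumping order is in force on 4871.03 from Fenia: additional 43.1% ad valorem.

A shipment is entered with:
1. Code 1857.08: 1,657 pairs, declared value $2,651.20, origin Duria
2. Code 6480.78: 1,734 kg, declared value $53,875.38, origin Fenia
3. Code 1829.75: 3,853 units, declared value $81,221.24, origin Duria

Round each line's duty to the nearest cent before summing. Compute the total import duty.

Line 1 (1857.08, Duria, 1,657 pairs, $2,651.20):
Base rate for 1857.08 is $6.31/pair.
Origin Duria is the FTA partner but 1857.08 is not on the preference list; base rate stands.
Duty = 1,657 × $6.31 = $10,455.67.
Line 2 (6480.78, Fenia, 1,734 kg, $53,875.38):
Base rate for 6480.78 is 14% + $0.95/kg.
Duty = $53,875.38 × 14% + 1,734 × $0.95 = $9,189.85.
Line 3 (1829.75, Duria, 3,853 units, $81,221.24):
Base rate for 1829.75 is $6.46/unit.
Origin Duria qualifies under the Galesta–Duria agreement and 1829.75 is covered: preferential rate Free applies instead.
The additional-duty order on 1829.75 targets Fenia, not Duria; it does not apply.
Duty = $81,221.24 × 0% = $0.00.
Total = $10,455.67 + $9,189.85 + $0.00 = $19,645.52.

$19,645.52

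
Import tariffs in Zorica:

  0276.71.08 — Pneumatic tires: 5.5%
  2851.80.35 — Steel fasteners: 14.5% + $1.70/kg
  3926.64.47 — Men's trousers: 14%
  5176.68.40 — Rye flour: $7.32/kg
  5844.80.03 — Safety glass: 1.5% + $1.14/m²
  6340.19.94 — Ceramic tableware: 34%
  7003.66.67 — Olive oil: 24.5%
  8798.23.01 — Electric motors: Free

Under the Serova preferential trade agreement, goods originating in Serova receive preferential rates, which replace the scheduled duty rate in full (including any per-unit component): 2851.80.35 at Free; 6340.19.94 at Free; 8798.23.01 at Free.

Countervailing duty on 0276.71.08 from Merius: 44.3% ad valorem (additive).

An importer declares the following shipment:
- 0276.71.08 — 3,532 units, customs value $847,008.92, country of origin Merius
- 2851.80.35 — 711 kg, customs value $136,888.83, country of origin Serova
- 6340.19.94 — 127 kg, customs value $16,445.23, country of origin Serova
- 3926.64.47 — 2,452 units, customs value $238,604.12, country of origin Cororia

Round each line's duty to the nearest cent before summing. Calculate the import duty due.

Line 1 (0276.71.08, Merius, 3,532 units, $847,008.92):
Base rate for 0276.71.08 is 5.5%.
Additional duty on 0276.71.08 from Merius: +44.3%. Applied ad valorem rate: 5.5% + 44.3% = 49.8%.
Duty = $847,008.92 × 49.8% = $421,810.44.
Line 2 (2851.80.35, Serova, 711 kg, $136,888.83):
Base rate for 2851.80.35 is 14.5% + $1.70/kg.
Origin Serova qualifies under the Zorica–Serova agreement and 2851.80.35 is covered: preferential rate Free applies instead.
Duty = $136,888.83 × 0% = $0.00.
Line 3 (6340.19.94, Serova, 127 kg, $16,445.23):
Base rate for 6340.19.94 is 34%.
Origin Serova qualifies under the Zorica–Serova agreement and 6340.19.94 is covered: preferential rate Free applies instead.
Duty = $16,445.23 × 0% = $0.00.
Line 4 (3926.64.47, Cororia, 2,452 units, $238,604.12):
Base rate for 3926.64.47 is 14%.
Duty = $238,604.12 × 14% = $33,404.58.
Total = $421,810.44 + $0.00 + $0.00 + $33,404.58 = $455,215.02.

$455,215.02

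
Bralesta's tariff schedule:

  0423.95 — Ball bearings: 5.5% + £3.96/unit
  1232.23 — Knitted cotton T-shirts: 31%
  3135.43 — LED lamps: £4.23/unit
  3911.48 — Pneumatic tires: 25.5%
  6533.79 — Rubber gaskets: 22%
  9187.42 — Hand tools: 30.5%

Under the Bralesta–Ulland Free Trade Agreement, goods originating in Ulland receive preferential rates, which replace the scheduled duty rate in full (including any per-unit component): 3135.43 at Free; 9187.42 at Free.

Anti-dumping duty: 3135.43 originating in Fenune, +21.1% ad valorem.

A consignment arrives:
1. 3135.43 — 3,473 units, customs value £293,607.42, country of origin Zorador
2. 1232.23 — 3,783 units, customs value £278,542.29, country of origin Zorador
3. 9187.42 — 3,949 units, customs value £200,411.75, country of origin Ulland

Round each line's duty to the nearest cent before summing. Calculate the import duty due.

£101,038.90

Line 1 (3135.43, Zorador, 3,473 units, £293,607.42):
Base rate for 3135.43 is £4.23/unit.
3135.43 has an FTA preferential rate, but origin Zorador is not Ulland; base rate stands.
The additional-duty order on 3135.43 targets Fenune, not Zorador; it does not apply.
Duty = 3,473 × £4.23 = £14,690.79.
Line 2 (1232.23, Zorador, 3,783 units, £278,542.29):
Base rate for 1232.23 is 31%.
Duty = £278,542.29 × 31% = £86,348.11.
Line 3 (9187.42, Ulland, 3,949 units, £200,411.75):
Base rate for 9187.42 is 30.5%.
Origin Ulland qualifies under the Bralesta–Ulland agreement and 9187.42 is covered: preferential rate Free applies instead.
Duty = £200,411.75 × 0% = £0.00.
Total = £14,690.79 + £86,348.11 + £0.00 = £101,038.90.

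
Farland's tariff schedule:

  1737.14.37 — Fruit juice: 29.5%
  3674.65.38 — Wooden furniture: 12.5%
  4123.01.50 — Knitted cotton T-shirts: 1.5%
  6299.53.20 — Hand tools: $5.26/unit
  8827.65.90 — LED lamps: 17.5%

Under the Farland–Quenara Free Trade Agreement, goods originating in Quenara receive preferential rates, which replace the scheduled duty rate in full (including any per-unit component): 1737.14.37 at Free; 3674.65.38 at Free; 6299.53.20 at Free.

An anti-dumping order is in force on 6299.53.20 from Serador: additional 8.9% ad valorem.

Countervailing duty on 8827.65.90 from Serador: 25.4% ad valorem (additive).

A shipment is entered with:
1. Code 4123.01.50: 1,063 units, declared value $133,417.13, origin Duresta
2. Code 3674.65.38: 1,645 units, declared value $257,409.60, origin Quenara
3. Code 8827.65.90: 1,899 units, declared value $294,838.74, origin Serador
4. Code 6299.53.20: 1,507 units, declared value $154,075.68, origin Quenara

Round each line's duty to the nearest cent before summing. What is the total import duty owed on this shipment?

$128,487.08

Line 1 (4123.01.50, Duresta, 1,063 units, $133,417.13):
Base rate for 4123.01.50 is 1.5%.
Duty = $133,417.13 × 1.5% = $2,001.26.
Line 2 (3674.65.38, Quenara, 1,645 units, $257,409.60):
Base rate for 3674.65.38 is 12.5%.
Origin Quenara qualifies under the Farland–Quenara agreement and 3674.65.38 is covered: preferential rate Free applies instead.
Duty = $257,409.60 × 0% = $0.00.
Line 3 (8827.65.90, Serador, 1,899 units, $294,838.74):
Base rate for 8827.65.90 is 17.5%.
Additional duty on 8827.65.90 from Serador: +25.4%. Applied ad valorem rate: 17.5% + 25.4% = 42.9%.
Duty = $294,838.74 × 42.9% = $126,485.82.
Line 4 (6299.53.20, Quenara, 1,507 units, $154,075.68):
Base rate for 6299.53.20 is $5.26/unit.
Origin Quenara qualifies under the Farland–Quenara agreement and 6299.53.20 is covered: preferential rate Free applies instead.
The additional-duty order on 6299.53.20 targets Serador, not Quenara; it does not apply.
Duty = $154,075.68 × 0% = $0.00.
Total = $2,001.26 + $0.00 + $126,485.82 + $0.00 = $128,487.08.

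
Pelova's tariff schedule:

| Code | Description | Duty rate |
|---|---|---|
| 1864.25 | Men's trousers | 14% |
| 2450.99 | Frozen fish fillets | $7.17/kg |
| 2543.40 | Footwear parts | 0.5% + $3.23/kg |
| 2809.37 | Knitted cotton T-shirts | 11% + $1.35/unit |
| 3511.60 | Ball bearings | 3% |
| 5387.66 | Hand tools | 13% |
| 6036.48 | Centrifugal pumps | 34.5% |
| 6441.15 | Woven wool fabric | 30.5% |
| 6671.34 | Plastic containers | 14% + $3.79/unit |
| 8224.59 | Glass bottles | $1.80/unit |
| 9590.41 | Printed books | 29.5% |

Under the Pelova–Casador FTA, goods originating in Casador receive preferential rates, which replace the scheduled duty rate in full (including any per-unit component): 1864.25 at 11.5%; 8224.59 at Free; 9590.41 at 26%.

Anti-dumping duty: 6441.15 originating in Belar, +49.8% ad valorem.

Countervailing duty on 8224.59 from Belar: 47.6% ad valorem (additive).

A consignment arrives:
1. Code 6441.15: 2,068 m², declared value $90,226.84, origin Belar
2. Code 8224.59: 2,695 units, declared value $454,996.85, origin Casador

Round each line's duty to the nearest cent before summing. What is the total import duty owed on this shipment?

Line 1 (6441.15, Belar, 2,068 m², $90,226.84):
Base rate for 6441.15 is 30.5%.
Additional duty on 6441.15 from Belar: +49.8%. Applied ad valorem rate: 30.5% + 49.8% = 80.3%.
Duty = $90,226.84 × 80.3% = $72,452.15.
Line 2 (8224.59, Casador, 2,695 units, $454,996.85):
Base rate for 8224.59 is $1.80/unit.
Origin Casador qualifies under the Pelova–Casador agreement and 8224.59 is covered: preferential rate Free applies instead.
The additional-duty order on 8224.59 targets Belar, not Casador; it does not apply.
Duty = $454,996.85 × 0% = $0.00.
Total = $72,452.15 + $0.00 = $72,452.15.

$72,452.15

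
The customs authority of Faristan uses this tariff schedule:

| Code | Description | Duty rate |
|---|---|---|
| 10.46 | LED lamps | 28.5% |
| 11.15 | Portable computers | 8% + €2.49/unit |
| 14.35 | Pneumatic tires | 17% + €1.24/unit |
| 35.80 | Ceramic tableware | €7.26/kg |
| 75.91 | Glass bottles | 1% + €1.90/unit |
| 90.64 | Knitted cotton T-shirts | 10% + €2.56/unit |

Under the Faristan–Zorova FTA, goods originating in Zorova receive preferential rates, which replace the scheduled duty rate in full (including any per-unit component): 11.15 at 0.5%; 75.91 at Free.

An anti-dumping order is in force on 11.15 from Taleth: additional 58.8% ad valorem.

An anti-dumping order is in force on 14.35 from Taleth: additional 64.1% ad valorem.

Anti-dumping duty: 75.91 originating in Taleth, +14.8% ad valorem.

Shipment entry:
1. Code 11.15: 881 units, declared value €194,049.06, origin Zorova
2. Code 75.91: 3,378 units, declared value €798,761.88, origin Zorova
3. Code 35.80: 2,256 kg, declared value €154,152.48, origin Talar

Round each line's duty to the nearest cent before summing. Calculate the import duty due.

Line 1 (11.15, Zorova, 881 units, €194,049.06):
Base rate for 11.15 is 8% + €2.49/unit.
Origin Zorova qualifies under the Faristan–Zorova agreement and 11.15 is covered: preferential rate 0.5% applies instead.
The additional-duty order on 11.15 targets Taleth, not Zorova; it does not apply.
Duty = €194,049.06 × 0.5% = €970.25.
Line 2 (75.91, Zorova, 3,378 units, €798,761.88):
Base rate for 75.91 is 1% + €1.90/unit.
Origin Zorova qualifies under the Faristan–Zorova agreement and 75.91 is covered: preferential rate Free applies instead.
The additional-duty order on 75.91 targets Taleth, not Zorova; it does not apply.
Duty = €798,761.88 × 0% = €0.00.
Line 3 (35.80, Talar, 2,256 kg, €154,152.48):
Base rate for 35.80 is €7.26/kg.
Duty = 2,256 × €7.26 = €16,378.56.
Total = €970.25 + €0.00 + €16,378.56 = €17,348.81.

€17,348.81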